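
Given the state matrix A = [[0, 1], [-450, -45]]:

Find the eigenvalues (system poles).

det(A - λI) = λ² - (-45)λ + 450 = (λ - (-30))(λ - (-15)). Eigenvalues: -30, -15.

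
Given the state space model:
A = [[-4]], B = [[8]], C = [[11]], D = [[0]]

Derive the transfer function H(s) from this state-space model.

(sI - A)⁻¹ = 1/(s + 4). H(s) = 11 × 8/(s + 4) + 0 = 88/(s + 4).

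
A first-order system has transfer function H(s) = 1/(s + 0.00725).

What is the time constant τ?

For H(s) = 1/(s + 1/τ), the pole is at -1/τ = -0.00725, so τ = 1/0.00725 = 137.9 s.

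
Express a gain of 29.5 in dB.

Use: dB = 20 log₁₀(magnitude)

dB = 20 log₁₀(29.5) = 29.4 dB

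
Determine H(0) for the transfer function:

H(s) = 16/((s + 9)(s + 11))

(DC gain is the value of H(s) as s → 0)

DC gain = H(0) = 16/(9 × 11) = 16/99 = 0.1616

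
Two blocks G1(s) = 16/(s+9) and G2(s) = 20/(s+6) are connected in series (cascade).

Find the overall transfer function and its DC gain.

Series: multiply transfer functions. G_eq = 16/(s+9) × 20/(s+6) = 320/((s+9)(s+6)). DC gain = 320/(9×6) = 5.9259.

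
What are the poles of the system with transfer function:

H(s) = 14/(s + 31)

Pole is where denominator = 0: s + 31 = 0, so s = -31.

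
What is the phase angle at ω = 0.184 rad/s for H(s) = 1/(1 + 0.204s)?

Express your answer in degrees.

Phase = -arctan(ωτ) = -arctan(0.184 × 0.204) = -2.1°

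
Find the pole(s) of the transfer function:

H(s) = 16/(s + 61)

Pole is where denominator = 0: s + 61 = 0, so s = -61.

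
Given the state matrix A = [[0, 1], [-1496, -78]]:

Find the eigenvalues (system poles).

det(A - λI) = λ² - (-78)λ + 1496 = (λ - (-44))(λ - (-34)). Eigenvalues: -44, -34.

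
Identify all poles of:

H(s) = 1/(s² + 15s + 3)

Discriminant = 15² - 4×1×3 = 225 - 12 = 213 > 0, so two distinct real poles. Using quadratic formula: s = (-15 ± √213)/(2×1) = (-15 ± √213)/2, with √213 ≈ 14.5945. s₁ ≈ -0.2027, s₂ ≈ -14.7973. Poles: s₁ = -0.2027, s₂ = -14.7973.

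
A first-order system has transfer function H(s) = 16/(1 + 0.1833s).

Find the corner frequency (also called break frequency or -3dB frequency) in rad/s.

Corner frequency = 1/τ = 1/0.1833 = 5.456 rad/s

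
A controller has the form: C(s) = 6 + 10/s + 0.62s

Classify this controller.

This is a Proportional-Integral-Derivative (PID) controller.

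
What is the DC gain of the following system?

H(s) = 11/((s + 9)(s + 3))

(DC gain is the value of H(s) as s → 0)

DC gain = H(0) = 11/(9 × 3) = 11/27 = 0.4074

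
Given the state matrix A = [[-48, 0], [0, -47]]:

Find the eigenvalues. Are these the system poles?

For diagonal matrix, eigenvalues are diagonal entries: λ₁ = -48, λ₂ = -47. Eigenvalues of A = system poles.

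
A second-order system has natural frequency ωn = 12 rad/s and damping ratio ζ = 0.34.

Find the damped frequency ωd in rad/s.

ωd = ωn√(1 - ζ²) = 12√(1 - 0.34²) = 11.29 rad/s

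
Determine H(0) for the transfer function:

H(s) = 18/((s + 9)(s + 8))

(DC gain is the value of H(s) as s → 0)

DC gain = H(0) = 18/(9 × 8) = 18/72 = 0.25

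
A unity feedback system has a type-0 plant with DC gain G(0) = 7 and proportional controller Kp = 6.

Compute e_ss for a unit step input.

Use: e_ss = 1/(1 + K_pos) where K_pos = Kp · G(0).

K_pos = Kp · G(0) = 6 × 7 = 42. e_ss = 1/(1 + 42) = 0.0233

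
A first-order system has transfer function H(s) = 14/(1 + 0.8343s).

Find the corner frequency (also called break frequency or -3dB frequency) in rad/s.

Corner frequency = 1/τ = 1/0.8343 = 1.199 rad/s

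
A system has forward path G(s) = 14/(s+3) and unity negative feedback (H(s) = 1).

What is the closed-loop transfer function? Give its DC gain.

T(s) = G/(1+GH) = [14/(s+3)] / [1 + 14/(s+3)] = 14/(s+3+14) = 14/(s+17). DC gain = 14/17 = 0.8235.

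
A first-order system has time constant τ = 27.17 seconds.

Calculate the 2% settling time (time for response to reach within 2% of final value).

For first-order system, 2% settling time ≈ 4τ = 4 × 27.17 = 108.68 s.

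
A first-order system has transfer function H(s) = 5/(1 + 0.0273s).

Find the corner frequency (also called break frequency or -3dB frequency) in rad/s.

Corner frequency = 1/τ = 1/0.0273 = 36.63 rad/s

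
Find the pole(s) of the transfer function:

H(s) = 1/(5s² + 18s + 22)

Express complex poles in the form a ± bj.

Discriminant = 18² - 4×5×22 = 324 - 440 = -116 < 0, so the poles are a complex conjugate pair s = (-18 ± j√116)/(2×5). Real part = -18/(2×5) = -18/10 = -1.8; imaginary part = ±√116/(2×5) ≈ 1.0770. Poles: s = -1.8 ± 1.0770j.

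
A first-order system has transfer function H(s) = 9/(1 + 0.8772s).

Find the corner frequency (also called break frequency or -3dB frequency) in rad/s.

Corner frequency = 1/τ = 1/0.8772 = 1.14 rad/s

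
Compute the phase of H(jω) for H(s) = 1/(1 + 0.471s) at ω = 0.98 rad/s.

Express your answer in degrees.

Phase = -arctan(ωτ) = -arctan(0.98 × 0.471) = -24.8°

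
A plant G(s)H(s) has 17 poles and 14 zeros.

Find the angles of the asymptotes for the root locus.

n - m = 17 - 14 = 3. Angles: θk = (2k + 1)·180°/3 = 60°, 180°, 300°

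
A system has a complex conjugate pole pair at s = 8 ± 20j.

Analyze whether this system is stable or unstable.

Real part of poles is 8 (> 0, right half-plane). Unstable.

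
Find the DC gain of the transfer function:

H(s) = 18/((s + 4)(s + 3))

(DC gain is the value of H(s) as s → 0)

DC gain = H(0) = 18/(4 × 3) = 18/12 = 1.5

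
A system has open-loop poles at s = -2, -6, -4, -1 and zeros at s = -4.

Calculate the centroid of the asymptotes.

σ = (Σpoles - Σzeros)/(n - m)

σ = (Σpoles - Σzeros)/(n - m) = (-13 - (-4))/(4 - 1) = -9/3 = -3.0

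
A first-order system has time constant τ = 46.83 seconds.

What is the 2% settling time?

For first-order system, 2% settling time ≈ 4τ = 4 × 46.83 = 187.32 s.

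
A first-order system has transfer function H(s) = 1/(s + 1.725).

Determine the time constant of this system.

For H(s) = 1/(s + 1/τ), the pole is at -1/τ = -1.725, so τ = 1/1.725 = 0.5797 s.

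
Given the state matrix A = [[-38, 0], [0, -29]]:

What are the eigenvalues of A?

For diagonal matrix, eigenvalues are diagonal entries: λ₁ = -38, λ₂ = -29.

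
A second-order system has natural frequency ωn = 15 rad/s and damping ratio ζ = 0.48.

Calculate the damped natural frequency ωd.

ωd = ωn√(1 - ζ²) = 15√(1 - 0.48²) = 13.16 rad/s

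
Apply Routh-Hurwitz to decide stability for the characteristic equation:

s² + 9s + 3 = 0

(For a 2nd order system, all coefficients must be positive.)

Coefficients: 1, 9, 3. All positive, so system is stable.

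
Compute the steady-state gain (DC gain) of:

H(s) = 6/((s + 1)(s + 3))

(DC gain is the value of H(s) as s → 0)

DC gain = H(0) = 6/(1 × 3) = 6/3 = 2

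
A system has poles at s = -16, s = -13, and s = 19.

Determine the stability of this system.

Pole(s) at s = 19 are not in the left half-plane. System is unstable.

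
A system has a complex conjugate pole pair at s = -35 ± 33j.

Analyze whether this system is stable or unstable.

Real part of poles is -35 (< 0, left half-plane). Stable.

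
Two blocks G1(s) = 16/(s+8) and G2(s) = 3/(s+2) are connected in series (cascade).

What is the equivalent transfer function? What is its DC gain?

Series: multiply transfer functions. G_eq = 16/(s+8) × 3/(s+2) = 48/((s+8)(s+2)). DC gain = 48/(8×2) = 3.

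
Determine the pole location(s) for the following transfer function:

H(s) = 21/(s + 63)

Pole is where denominator = 0: s + 63 = 0, so s = -63.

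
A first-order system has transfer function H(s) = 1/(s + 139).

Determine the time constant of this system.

For H(s) = 1/(s + 1/τ), the pole is at -1/τ = -139, so τ = 1/139 = 0.0072 s.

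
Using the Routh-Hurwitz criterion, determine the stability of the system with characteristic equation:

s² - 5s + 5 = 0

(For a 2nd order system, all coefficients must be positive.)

Coefficients: 1, -5, 5. b=-5 not positive, so system is unstable.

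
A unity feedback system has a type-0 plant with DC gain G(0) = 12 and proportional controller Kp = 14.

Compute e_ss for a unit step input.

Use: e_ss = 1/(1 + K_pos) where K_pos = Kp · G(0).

K_pos = Kp · G(0) = 14 × 12 = 168. e_ss = 1/(1 + 168) = 0.0059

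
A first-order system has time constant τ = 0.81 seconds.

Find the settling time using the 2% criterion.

For first-order system, 2% settling time ≈ 4τ = 4 × 0.81 = 3.24 s.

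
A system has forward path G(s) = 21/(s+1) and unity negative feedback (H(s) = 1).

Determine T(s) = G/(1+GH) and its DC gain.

T(s) = G/(1+GH) = [21/(s+1)] / [1 + 21/(s+1)] = 21/(s+1+21) = 21/(s+22). DC gain = 21/22 = 0.9545.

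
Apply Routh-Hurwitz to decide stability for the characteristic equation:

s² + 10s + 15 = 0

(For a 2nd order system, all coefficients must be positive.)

Coefficients: 1, 10, 15. All positive, so system is stable.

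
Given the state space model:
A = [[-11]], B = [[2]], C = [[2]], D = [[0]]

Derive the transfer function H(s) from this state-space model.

(sI - A)⁻¹ = 1/(s + 11). H(s) = 2 × 2/(s + 11) + 0 = 4/(s + 11).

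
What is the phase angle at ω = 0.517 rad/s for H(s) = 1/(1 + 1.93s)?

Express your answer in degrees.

Phase = -arctan(ωτ) = -arctan(0.517 × 1.93) = -44.9°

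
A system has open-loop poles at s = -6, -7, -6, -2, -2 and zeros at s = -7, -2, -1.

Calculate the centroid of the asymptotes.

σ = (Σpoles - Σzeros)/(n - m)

σ = (Σpoles - Σzeros)/(n - m) = (-23 - (-10))/(5 - 3) = -13/2 = -6.5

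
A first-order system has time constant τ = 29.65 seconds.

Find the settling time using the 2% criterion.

For first-order system, 2% settling time ≈ 4τ = 4 × 29.65 = 118.6 s.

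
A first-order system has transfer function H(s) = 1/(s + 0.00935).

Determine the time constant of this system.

For H(s) = 1/(s + 1/τ), the pole is at -1/τ = -0.00935, so τ = 1/0.00935 = 107 s.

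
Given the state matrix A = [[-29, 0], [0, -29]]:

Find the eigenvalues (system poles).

For diagonal matrix, eigenvalues are diagonal entries: λ₁ = -29, λ₂ = -29.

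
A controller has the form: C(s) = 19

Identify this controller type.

This is a Proportional (P) controller.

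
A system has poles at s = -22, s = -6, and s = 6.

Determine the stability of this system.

Pole(s) at s = 6 are not in the left half-plane. System is unstable.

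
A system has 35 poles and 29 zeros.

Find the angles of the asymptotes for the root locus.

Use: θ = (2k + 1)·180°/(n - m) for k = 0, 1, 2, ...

n - m = 35 - 29 = 6. Angles: θk = (2k + 1)·180°/6 = 30°, 90°, 150°, 210°, 270°, 330°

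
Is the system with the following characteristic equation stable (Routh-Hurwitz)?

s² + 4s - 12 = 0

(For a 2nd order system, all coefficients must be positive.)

Coefficients: 1, 4, -12. c=-12 not positive, so system is unstable.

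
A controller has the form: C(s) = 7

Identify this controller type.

This is a Proportional (P) controller.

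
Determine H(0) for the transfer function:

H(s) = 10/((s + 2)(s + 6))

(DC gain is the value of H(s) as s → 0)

DC gain = H(0) = 10/(2 × 6) = 10/12 = 0.8333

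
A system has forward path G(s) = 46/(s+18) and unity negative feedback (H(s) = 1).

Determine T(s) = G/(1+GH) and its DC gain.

T(s) = G/(1+GH) = [46/(s+18)] / [1 + 46/(s+18)] = 46/(s+18+46) = 46/(s+64). DC gain = 46/64 = 0.71875.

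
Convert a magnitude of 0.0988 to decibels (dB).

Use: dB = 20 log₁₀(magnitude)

dB = 20 log₁₀(0.0988) = -20.1 dB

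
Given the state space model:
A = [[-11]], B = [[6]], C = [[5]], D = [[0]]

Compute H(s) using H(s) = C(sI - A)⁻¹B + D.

(sI - A)⁻¹ = 1/(s + 11). H(s) = 5 × 6/(s + 11) + 0 = 30/(s + 11).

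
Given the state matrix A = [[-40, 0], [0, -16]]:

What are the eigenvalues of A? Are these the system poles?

For diagonal matrix, eigenvalues are diagonal entries: λ₁ = -40, λ₂ = -16. Eigenvalues of A = system poles.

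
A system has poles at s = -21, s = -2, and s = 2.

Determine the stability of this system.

Pole(s) at s = 2 are not in the left half-plane. System is unstable.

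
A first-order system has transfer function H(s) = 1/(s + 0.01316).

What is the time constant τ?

For H(s) = 1/(s + 1/τ), the pole is at -1/τ = -0.01316, so τ = 1/0.01316 = 75.99 s.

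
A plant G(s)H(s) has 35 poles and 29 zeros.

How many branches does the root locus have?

Root locus has n branches where n = number of poles = 35.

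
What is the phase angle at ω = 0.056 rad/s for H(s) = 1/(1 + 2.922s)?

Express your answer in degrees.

Phase = -arctan(ωτ) = -arctan(0.056 × 2.922) = -9.3°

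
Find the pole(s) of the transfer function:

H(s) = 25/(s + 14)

Pole is where denominator = 0: s + 14 = 0, so s = -14.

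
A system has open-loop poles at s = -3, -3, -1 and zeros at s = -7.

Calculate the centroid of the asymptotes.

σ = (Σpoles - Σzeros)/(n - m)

σ = (Σpoles - Σzeros)/(n - m) = (-7 - (-7))/(3 - 1) = 0/2 = 0.0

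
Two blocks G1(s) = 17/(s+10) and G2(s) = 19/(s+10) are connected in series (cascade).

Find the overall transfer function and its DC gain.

Series: multiply transfer functions. G_eq = 17/(s+10) × 19/(s+10) = 323/((s+10)(s+10)). DC gain = 323/(10×10) = 3.23.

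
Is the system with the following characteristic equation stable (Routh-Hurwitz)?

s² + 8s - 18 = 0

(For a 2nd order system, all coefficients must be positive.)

Coefficients: 1, 8, -18. c=-18 not positive, so system is unstable.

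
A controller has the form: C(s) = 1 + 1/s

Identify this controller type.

This is a Proportional-Integral (PI) controller.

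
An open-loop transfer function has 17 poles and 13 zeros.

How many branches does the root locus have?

Root locus has n branches where n = number of poles = 17.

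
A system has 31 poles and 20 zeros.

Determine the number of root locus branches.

Root locus has n branches where n = number of poles = 31.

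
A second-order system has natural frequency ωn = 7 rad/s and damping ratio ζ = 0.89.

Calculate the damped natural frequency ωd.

ωd = ωn√(1 - ζ²) = 7√(1 - 0.89²) = 3.19 rad/s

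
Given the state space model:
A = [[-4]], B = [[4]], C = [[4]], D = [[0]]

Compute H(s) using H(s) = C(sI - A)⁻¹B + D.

(sI - A)⁻¹ = 1/(s + 4). H(s) = 4 × 4/(s + 4) + 0 = 16/(s + 4).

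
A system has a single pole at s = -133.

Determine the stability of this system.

Pole at s = -133 is in the left half-plane. Stable.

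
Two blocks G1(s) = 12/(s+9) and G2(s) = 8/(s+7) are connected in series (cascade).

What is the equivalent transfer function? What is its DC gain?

Series: multiply transfer functions. G_eq = 12/(s+9) × 8/(s+7) = 96/((s+9)(s+7)). DC gain = 96/(9×7) = 1.5238.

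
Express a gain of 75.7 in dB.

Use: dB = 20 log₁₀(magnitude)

dB = 20 log₁₀(75.7) = 37.6 dB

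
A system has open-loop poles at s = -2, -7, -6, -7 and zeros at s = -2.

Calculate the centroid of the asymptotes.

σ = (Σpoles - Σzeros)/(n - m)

σ = (Σpoles - Σzeros)/(n - m) = (-22 - (-2))/(4 - 1) = -20/3 = -6.67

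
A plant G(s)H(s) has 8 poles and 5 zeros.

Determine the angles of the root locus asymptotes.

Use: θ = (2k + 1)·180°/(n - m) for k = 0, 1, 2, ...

n - m = 8 - 5 = 3. Angles: θk = (2k + 1)·180°/3 = 60°, 180°, 300°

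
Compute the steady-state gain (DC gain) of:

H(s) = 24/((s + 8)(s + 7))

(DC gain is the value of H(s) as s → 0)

DC gain = H(0) = 24/(8 × 7) = 24/56 = 0.4286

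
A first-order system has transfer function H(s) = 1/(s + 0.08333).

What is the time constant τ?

For H(s) = 1/(s + 1/τ), the pole is at -1/τ = -0.08333, so τ = 1/0.08333 = 12 s.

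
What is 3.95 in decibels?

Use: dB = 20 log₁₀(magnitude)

dB = 20 log₁₀(3.95) = 11.9 dB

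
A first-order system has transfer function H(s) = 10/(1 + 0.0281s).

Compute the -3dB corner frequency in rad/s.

Corner frequency = 1/τ = 1/0.0281 = 35.587 rad/s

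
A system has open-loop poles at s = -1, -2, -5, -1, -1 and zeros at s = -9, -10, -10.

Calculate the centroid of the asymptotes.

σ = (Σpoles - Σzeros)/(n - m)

σ = (Σpoles - Σzeros)/(n - m) = (-10 - (-29))/(5 - 3) = 19/2 = 9.5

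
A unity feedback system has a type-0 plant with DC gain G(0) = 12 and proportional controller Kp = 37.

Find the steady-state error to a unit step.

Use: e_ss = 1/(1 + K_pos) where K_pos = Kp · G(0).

K_pos = Kp · G(0) = 37 × 12 = 444. e_ss = 1/(1 + 444) = 0.0022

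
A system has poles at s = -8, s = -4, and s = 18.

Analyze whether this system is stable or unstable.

Pole(s) at s = 18 are not in the left half-plane. System is unstable.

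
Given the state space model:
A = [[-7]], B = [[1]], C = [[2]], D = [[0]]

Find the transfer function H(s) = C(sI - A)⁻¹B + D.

(sI - A)⁻¹ = 1/(s + 7). H(s) = 2 × 1/(s + 7) + 0 = 2/(s + 7).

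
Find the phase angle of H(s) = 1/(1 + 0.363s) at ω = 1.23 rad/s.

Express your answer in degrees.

Phase = -arctan(ωτ) = -arctan(1.23 × 0.363) = -24.1°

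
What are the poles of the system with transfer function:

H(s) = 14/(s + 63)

Pole is where denominator = 0: s + 63 = 0, so s = -63.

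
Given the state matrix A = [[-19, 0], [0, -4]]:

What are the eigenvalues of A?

For diagonal matrix, eigenvalues are diagonal entries: λ₁ = -19, λ₂ = -4.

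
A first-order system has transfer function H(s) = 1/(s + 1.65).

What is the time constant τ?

For H(s) = 1/(s + 1/τ), the pole is at -1/τ = -1.65, so τ = 1/1.65 = 0.6061 s.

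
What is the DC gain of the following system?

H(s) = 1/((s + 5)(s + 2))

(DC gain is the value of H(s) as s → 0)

DC gain = H(0) = 1/(5 × 2) = 1/10 = 0.1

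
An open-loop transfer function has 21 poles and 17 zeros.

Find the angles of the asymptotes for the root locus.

n - m = 21 - 17 = 4. Angles: θk = (2k + 1)·180°/4 = 45°, 135°, 225°, 315°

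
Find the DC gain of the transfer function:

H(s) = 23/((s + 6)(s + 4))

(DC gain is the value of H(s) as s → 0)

DC gain = H(0) = 23/(6 × 4) = 23/24 = 0.9583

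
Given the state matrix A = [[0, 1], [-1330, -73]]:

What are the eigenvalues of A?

det(A - λI) = λ² - (-73)λ + 1330 = (λ - (-38))(λ - (-35)). Eigenvalues: -38, -35.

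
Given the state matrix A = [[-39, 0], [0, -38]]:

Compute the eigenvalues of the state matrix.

For diagonal matrix, eigenvalues are diagonal entries: λ₁ = -39, λ₂ = -38.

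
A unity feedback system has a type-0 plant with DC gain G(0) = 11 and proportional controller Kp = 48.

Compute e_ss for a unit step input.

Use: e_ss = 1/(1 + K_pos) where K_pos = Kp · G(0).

K_pos = Kp · G(0) = 48 × 11 = 528. e_ss = 1/(1 + 528) = 0.0019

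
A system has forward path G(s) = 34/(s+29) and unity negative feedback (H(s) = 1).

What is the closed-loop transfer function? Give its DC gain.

T(s) = G/(1+GH) = [34/(s+29)] / [1 + 34/(s+29)] = 34/(s+29+34) = 34/(s+63). DC gain = 34/63 = 0.5397.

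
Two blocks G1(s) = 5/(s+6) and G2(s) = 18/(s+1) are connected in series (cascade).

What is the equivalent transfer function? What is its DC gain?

Series: multiply transfer functions. G_eq = 5/(s+6) × 18/(s+1) = 90/((s+6)(s+1)). DC gain = 90/(6×1) = 15.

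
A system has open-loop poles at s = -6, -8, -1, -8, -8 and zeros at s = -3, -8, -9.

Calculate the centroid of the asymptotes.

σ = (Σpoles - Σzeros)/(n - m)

σ = (Σpoles - Σzeros)/(n - m) = (-31 - (-20))/(5 - 3) = -11/2 = -5.5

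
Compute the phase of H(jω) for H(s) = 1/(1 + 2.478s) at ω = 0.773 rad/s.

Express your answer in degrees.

Phase = -arctan(ωτ) = -arctan(0.773 × 2.478) = -62.4°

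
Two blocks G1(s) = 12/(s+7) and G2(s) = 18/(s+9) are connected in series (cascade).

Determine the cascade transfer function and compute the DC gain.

Series: multiply transfer functions. G_eq = 12/(s+7) × 18/(s+9) = 216/((s+7)(s+9)). DC gain = 216/(7×9) = 3.4286.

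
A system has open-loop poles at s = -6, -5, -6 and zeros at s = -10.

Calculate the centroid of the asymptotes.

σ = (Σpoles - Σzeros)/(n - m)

σ = (Σpoles - Σzeros)/(n - m) = (-17 - (-10))/(3 - 1) = -7/2 = -3.5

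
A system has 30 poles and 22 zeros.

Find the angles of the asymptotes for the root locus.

n - m = 30 - 22 = 8. Angles: θk = (2k + 1)·180°/8 = 22.5°, 67.5°, 112.5°, 157.5°, 202.5°, 247.5°, 292.5°, 337.5°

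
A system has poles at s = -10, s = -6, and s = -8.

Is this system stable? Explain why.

All poles are in the left half-plane. System is stable.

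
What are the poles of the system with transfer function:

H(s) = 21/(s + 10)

Pole is where denominator = 0: s + 10 = 0, so s = -10.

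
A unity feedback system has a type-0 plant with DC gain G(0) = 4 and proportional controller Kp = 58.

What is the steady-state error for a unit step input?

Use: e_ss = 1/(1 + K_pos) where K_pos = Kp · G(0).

K_pos = Kp · G(0) = 58 × 4 = 232. e_ss = 1/(1 + 232) = 0.0043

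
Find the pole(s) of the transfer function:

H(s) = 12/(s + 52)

Pole is where denominator = 0: s + 52 = 0, so s = -52.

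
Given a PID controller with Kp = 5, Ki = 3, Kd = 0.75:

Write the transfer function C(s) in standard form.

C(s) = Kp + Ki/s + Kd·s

Substituting values: C(s) = 5 + 3/s + 0.75s = (0.75s² + 5s + 3)/s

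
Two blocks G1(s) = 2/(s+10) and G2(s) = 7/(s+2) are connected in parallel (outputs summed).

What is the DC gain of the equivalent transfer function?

Parallel: G_eq = G1 + G2. DC gain = G1(0) + G2(0) = 2/10 + 7/2 = 0.2 + 3.5 = 3.7.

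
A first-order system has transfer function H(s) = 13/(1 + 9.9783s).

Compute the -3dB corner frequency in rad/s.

Corner frequency = 1/τ = 1/9.9783 = 0.1 rad/s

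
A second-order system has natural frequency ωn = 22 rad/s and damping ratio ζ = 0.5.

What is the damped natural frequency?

ωd = ωn√(1 - ζ²) = 22√(1 - 0.5²) = 19.05 rad/s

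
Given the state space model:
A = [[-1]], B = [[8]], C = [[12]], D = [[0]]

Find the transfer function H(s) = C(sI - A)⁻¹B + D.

(sI - A)⁻¹ = 1/(s + 1). H(s) = 12 × 8/(s + 1) + 0 = 96/(s + 1).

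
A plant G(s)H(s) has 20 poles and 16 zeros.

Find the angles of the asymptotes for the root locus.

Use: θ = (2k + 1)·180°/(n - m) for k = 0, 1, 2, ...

n - m = 20 - 16 = 4. Angles: θk = (2k + 1)·180°/4 = 45°, 135°, 225°, 315°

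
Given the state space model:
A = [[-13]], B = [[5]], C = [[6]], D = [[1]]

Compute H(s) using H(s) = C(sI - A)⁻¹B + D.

(sI - A)⁻¹ = 1/(s + 13). H(s) = 6×5/(s + 13) + 1 = (s + 43)/(s + 13).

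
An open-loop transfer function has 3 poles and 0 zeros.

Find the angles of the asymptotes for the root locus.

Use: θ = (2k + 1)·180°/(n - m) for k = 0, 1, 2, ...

n - m = 3 - 0 = 3. Angles: θk = (2k + 1)·180°/3 = 60°, 180°, 300°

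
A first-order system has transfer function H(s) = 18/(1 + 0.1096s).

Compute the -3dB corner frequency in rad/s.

Corner frequency = 1/τ = 1/0.1096 = 9.124 rad/s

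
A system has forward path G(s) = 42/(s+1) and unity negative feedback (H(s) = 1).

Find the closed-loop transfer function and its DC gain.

T(s) = G/(1+GH) = [42/(s+1)] / [1 + 42/(s+1)] = 42/(s+1+42) = 42/(s+43). DC gain = 42/43 = 0.9767.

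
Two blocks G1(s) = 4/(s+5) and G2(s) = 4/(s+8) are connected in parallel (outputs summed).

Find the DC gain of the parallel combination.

Parallel: G_eq = G1 + G2. DC gain = G1(0) + G2(0) = 4/5 + 4/8 = 0.8 + 0.5 = 1.3.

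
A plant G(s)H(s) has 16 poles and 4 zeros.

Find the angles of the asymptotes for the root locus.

n - m = 16 - 4 = 12. Angles: θk = (2k + 1)·180°/12 = 15°, 45°, 75°, 105°, 135°, 165°, 195°, 225°, 255°, 285°, 315°, 345°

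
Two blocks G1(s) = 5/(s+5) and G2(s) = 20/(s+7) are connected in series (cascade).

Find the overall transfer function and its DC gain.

Series: multiply transfer functions. G_eq = 5/(s+5) × 20/(s+7) = 100/((s+5)(s+7)). DC gain = 100/(5×7) = 2.8571.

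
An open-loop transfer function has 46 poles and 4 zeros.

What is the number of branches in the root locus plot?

Root locus has n branches where n = number of poles = 46.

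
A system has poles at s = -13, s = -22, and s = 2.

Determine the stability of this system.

Pole(s) at s = 2 are not in the left half-plane. System is unstable.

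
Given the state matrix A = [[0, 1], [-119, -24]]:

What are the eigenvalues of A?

det(A - λI) = λ² - (-24)λ + 119 = (λ - (-7))(λ - (-17)). Eigenvalues: -7, -17.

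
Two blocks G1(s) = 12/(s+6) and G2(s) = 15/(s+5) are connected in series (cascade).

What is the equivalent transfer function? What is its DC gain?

Series: multiply transfer functions. G_eq = 12/(s+6) × 15/(s+5) = 180/((s+6)(s+5)). DC gain = 180/(6×5) = 6.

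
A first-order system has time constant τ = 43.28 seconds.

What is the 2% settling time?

For first-order system, 2% settling time ≈ 4τ = 4 × 43.28 = 173.12 s.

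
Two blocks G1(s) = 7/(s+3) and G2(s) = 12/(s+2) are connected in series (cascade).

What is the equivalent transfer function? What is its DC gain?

Series: multiply transfer functions. G_eq = 7/(s+3) × 12/(s+2) = 84/((s+3)(s+2)). DC gain = 84/(3×2) = 14.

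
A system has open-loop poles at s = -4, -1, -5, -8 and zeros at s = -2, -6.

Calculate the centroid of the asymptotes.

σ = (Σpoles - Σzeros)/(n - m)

σ = (Σpoles - Σzeros)/(n - m) = (-18 - (-8))/(4 - 2) = -10/2 = -5.0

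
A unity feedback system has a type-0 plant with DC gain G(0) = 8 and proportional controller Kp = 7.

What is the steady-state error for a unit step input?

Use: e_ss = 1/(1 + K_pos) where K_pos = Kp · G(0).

K_pos = Kp · G(0) = 7 × 8 = 56. e_ss = 1/(1 + 56) = 0.0175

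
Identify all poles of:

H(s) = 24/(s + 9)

Pole is where denominator = 0: s + 9 = 0, so s = -9.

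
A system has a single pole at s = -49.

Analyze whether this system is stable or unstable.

Pole at s = -49 is in the left half-plane. Stable.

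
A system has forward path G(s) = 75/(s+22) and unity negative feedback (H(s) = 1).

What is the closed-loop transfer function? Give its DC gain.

T(s) = G/(1+GH) = [75/(s+22)] / [1 + 75/(s+22)] = 75/(s+22+75) = 75/(s+97). DC gain = 75/97 = 0.7732.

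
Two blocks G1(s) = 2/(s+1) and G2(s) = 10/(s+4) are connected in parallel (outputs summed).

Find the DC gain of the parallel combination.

Parallel: G_eq = G1 + G2. DC gain = G1(0) + G2(0) = 2/1 + 10/4 = 2 + 2.5 = 4.5.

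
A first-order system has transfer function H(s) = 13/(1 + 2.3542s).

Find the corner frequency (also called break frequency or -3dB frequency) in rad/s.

Corner frequency = 1/τ = 1/2.3542 = 0.425 rad/s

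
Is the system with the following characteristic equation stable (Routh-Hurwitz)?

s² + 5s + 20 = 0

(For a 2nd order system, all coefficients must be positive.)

Coefficients: 1, 5, 20. All positive, so system is stable.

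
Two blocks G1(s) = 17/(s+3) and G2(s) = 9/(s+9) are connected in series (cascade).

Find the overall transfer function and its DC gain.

Series: multiply transfer functions. G_eq = 17/(s+3) × 9/(s+9) = 153/((s+3)(s+9)). DC gain = 153/(3×9) = 5.6667.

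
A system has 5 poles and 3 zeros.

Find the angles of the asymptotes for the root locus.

n - m = 5 - 3 = 2. Angles: θk = (2k + 1)·180°/2 = 90°, 270°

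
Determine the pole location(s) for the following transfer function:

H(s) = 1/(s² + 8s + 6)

Discriminant = 8² - 4×1×6 = 64 - 24 = 40 > 0, so two distinct real poles. Using quadratic formula: s = (-8 ± √40)/(2×1) = (-8 ± √40)/2, with √40 ≈ 6.3246. s₁ ≈ -0.8377, s₂ ≈ -7.1623. Poles: s₁ = -0.8377, s₂ = -7.1623.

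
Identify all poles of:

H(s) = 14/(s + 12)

Pole is where denominator = 0: s + 12 = 0, so s = -12.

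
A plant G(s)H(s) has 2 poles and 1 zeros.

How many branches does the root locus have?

Root locus has n branches where n = number of poles = 2.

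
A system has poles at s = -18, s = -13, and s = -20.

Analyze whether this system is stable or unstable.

All poles are in the left half-plane. System is stable.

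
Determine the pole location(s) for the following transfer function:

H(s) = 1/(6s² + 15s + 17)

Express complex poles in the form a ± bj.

Discriminant = 15² - 4×6×17 = 225 - 408 = -183 < 0, so the poles are a complex conjugate pair s = (-15 ± j√183)/(2×6). Real part = -15/(2×6) = -15/12 = -1.25; imaginary part = ±√183/(2×6) ≈ 1.1273. Poles: s = -1.25 ± 1.1273j.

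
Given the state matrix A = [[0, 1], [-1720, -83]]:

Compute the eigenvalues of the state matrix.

det(A - λI) = λ² - (-83)λ + 1720 = (λ - (-40))(λ - (-43)). Eigenvalues: -40, -43.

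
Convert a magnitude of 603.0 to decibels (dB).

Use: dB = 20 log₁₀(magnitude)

dB = 20 log₁₀(603.0) = 55.6 dB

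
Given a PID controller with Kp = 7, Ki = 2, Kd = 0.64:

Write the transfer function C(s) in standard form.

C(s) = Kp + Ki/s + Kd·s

Substituting values: C(s) = 7 + 2/s + 0.64s = (0.64s² + 7s + 2)/s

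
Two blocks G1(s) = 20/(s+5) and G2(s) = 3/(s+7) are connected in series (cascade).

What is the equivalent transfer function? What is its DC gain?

Series: multiply transfer functions. G_eq = 20/(s+5) × 3/(s+7) = 60/((s+5)(s+7)). DC gain = 60/(5×7) = 1.7143.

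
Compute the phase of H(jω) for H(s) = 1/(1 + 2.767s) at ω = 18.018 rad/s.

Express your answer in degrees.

Phase = -arctan(ωτ) = -arctan(18.018 × 2.767) = -88.9°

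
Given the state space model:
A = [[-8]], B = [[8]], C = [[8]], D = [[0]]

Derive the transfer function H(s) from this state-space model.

(sI - A)⁻¹ = 1/(s + 8). H(s) = 8 × 8/(s + 8) + 0 = 64/(s + 8).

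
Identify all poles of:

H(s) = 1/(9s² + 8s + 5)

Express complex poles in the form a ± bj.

Discriminant = 8² - 4×9×5 = 64 - 180 = -116 < 0, so the poles are a complex conjugate pair s = (-8 ± j√116)/(2×9). Real part = -8/(2×9) = -8/18 ≈ -0.4444; imaginary part = ±√116/(2×9) ≈ 0.5984. Poles: s = -0.4444 ± 0.5984j.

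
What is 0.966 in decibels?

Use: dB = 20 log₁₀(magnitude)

dB = 20 log₁₀(0.966) = -0.3 dB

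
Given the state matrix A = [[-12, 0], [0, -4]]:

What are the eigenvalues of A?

For diagonal matrix, eigenvalues are diagonal entries: λ₁ = -12, λ₂ = -4.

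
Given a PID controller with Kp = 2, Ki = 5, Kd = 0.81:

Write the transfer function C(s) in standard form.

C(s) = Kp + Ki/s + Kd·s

Substituting values: C(s) = 2 + 5/s + 0.81s = (0.81s² + 2s + 5)/s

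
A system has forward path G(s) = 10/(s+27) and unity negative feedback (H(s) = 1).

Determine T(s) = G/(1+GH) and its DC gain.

T(s) = G/(1+GH) = [10/(s+27)] / [1 + 10/(s+27)] = 10/(s+27+10) = 10/(s+37). DC gain = 10/37 = 0.2703.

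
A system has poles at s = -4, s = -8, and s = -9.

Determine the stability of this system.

All poles are in the left half-plane. System is stable.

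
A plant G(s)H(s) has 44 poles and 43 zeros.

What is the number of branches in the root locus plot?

Root locus has n branches where n = number of poles = 44.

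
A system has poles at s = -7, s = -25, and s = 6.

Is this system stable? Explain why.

Pole(s) at s = 6 are not in the left half-plane. System is unstable.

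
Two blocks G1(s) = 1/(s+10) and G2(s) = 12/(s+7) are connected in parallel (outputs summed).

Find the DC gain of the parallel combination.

Parallel: G_eq = G1 + G2. DC gain = G1(0) + G2(0) = 1/10 + 12/7 = 0.1 + 1.7143 = 1.8143.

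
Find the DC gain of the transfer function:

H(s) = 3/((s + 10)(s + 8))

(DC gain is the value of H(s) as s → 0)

DC gain = H(0) = 3/(10 × 8) = 3/80 = 0.0375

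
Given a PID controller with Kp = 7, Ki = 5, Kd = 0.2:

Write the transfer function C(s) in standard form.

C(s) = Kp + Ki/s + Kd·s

Substituting values: C(s) = 7 + 5/s + 0.2s = (0.2s² + 7s + 5)/s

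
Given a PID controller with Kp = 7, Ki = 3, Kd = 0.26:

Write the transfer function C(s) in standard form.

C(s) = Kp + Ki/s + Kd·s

Substituting values: C(s) = 7 + 3/s + 0.26s = (0.26s² + 7s + 3)/s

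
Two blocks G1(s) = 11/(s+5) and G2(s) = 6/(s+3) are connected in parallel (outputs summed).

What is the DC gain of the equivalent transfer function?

Parallel: G_eq = G1 + G2. DC gain = G1(0) + G2(0) = 11/5 + 6/3 = 2.2 + 2 = 4.2.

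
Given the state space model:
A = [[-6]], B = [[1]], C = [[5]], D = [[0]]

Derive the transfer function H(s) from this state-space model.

(sI - A)⁻¹ = 1/(s + 6). H(s) = 5 × 1/(s + 6) + 0 = 5/(s + 6).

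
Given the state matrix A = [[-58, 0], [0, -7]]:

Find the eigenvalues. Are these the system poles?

For diagonal matrix, eigenvalues are diagonal entries: λ₁ = -58, λ₂ = -7. Eigenvalues of A = system poles.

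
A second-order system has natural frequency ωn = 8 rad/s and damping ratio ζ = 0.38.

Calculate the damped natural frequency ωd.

ωd = ωn√(1 - ζ²) = 8√(1 - 0.38²) = 7.4 rad/s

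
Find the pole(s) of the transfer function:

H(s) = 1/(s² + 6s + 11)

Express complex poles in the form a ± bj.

Discriminant = 6² - 4×1×11 = 36 - 44 = -8 < 0, so the poles are a complex conjugate pair s = (-6 ± j√8)/(2×1). Real part = -6/(2×1) = -6/2 = -3; imaginary part = ±√8/(2×1) ≈ 1.4142. Poles: s = -3 ± 1.4142j.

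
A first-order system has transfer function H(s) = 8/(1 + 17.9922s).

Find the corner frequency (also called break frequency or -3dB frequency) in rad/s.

Corner frequency = 1/τ = 1/17.9922 = 0.056 rad/s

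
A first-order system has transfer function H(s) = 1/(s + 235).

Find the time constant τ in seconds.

For H(s) = 1/(s + 1/τ), the pole is at -1/τ = -235, so τ = 1/235 = 0.0043 s.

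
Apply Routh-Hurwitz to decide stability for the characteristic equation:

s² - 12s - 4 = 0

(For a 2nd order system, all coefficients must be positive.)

Coefficients: 1, -12, -4. b=-12, c=-4 not positive, so system is unstable.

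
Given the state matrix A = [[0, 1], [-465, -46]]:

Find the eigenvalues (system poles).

det(A - λI) = λ² - (-46)λ + 465 = (λ - (-15))(λ - (-31)). Eigenvalues: -15, -31.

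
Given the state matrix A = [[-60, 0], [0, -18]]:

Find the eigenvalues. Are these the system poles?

For diagonal matrix, eigenvalues are diagonal entries: λ₁ = -60, λ₂ = -18. Eigenvalues of A = system poles.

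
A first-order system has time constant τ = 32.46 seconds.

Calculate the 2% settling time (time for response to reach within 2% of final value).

For first-order system, 2% settling time ≈ 4τ = 4 × 32.46 = 129.84 s.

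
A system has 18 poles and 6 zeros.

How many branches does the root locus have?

Root locus has n branches where n = number of poles = 18.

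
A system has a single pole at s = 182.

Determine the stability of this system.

Pole at s = 182 is in the right half-plane. Unstable.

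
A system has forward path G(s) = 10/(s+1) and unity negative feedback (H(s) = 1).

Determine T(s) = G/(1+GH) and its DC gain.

T(s) = G/(1+GH) = [10/(s+1)] / [1 + 10/(s+1)] = 10/(s+1+10) = 10/(s+11). DC gain = 10/11 = 0.9091.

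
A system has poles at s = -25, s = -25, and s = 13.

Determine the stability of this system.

Pole(s) at s = 13 are not in the left half-plane. System is unstable.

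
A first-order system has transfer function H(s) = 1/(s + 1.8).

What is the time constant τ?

For H(s) = 1/(s + 1/τ), the pole is at -1/τ = -1.8, so τ = 1/1.8 = 0.5556 s.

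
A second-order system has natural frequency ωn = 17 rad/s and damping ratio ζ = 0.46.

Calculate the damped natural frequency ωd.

ωd = ωn√(1 - ζ²) = 17√(1 - 0.46²) = 15.09 rad/s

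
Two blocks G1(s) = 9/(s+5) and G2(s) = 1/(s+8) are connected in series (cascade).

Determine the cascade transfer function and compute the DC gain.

Series: multiply transfer functions. G_eq = 9/(s+5) × 1/(s+8) = 9/((s+5)(s+8)). DC gain = 9/(5×8) = 0.225.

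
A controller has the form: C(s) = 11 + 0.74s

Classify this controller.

This is a Proportional-Derivative (PD) controller.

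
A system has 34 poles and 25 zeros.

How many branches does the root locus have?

Root locus has n branches where n = number of poles = 34.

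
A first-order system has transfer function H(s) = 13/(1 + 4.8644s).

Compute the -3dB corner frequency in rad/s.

Corner frequency = 1/τ = 1/4.8644 = 0.206 rad/s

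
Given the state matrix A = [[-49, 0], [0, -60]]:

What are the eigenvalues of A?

For diagonal matrix, eigenvalues are diagonal entries: λ₁ = -49, λ₂ = -60.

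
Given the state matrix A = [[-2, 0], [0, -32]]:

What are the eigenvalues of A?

For diagonal matrix, eigenvalues are diagonal entries: λ₁ = -2, λ₂ = -32.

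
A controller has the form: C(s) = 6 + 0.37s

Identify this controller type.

This is a Proportional-Derivative (PD) controller.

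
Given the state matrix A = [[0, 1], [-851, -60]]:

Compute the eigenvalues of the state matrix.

det(A - λI) = λ² - (-60)λ + 851 = (λ - (-37))(λ - (-23)). Eigenvalues: -37, -23.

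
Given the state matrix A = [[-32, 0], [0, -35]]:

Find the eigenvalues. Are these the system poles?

For diagonal matrix, eigenvalues are diagonal entries: λ₁ = -32, λ₂ = -35. Eigenvalues of A = system poles.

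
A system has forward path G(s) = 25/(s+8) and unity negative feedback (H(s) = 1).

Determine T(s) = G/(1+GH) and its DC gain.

T(s) = G/(1+GH) = [25/(s+8)] / [1 + 25/(s+8)] = 25/(s+8+25) = 25/(s+33). DC gain = 25/33 = 0.7576.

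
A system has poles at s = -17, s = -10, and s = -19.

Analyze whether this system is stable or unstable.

All poles are in the left half-plane. System is stable.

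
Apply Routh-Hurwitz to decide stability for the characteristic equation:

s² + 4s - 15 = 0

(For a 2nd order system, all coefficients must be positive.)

Coefficients: 1, 4, -15. c=-15 not positive, so system is unstable.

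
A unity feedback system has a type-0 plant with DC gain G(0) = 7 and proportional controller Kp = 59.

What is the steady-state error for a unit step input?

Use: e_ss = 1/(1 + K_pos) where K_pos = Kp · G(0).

K_pos = Kp · G(0) = 59 × 7 = 413. e_ss = 1/(1 + 413) = 0.0024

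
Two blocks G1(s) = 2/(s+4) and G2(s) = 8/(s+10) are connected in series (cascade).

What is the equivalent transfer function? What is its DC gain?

Series: multiply transfer functions. G_eq = 2/(s+4) × 8/(s+10) = 16/((s+4)(s+10)). DC gain = 16/(4×10) = 0.4.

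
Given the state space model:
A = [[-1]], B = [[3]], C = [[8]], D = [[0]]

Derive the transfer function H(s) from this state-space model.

(sI - A)⁻¹ = 1/(s + 1). H(s) = 8 × 3/(s + 1) + 0 = 24/(s + 1).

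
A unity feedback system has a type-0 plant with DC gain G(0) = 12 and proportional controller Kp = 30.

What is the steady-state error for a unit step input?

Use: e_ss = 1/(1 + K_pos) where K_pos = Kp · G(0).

K_pos = Kp · G(0) = 30 × 12 = 360. e_ss = 1/(1 + 360) = 0.0028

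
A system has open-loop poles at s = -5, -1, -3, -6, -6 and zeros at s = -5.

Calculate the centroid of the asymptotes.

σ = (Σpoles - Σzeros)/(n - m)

σ = (Σpoles - Σzeros)/(n - m) = (-21 - (-5))/(5 - 1) = -16/4 = -4.0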